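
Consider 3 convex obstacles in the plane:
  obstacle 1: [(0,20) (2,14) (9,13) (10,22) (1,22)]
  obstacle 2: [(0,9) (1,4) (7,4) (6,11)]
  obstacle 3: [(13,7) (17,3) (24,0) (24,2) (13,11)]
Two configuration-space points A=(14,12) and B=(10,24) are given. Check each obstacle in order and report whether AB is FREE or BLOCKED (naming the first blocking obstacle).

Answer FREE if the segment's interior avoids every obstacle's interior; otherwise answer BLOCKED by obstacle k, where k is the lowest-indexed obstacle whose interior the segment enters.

FREE

Obstacle 1 [(0,20) (2,14) (9,13) (10,22) (1,22)]:
  edge (0,20)–(2,14): clear
  edge (2,14)–(9,13): clear
  edge (9,13)–(10,22): clear
  edge (10,22)–(1,22): clear
  edge (1,22)–(0,20): clear
  midpoint (12,18) outside
  → clear
Obstacle 2 [(0,9) (1,4) (7,4) (6,11)]:
  edge (0,9)–(1,4): clear
  edge (1,4)–(7,4): clear
  edge (7,4)–(6,11): clear
  edge (6,11)–(0,9): clear
  midpoint (12,18) outside
  → clear
Obstacle 3 [(13,7) (17,3) (24,0) (24,2) (13,11)]:
  edge (13,7)–(17,3): clear
  edge (17,3)–(24,0): clear
  edge (24,0)–(24,2): clear
  edge (24,2)–(13,11): clear
  edge (13,11)–(13,7): clear
  midpoint (12,18) outside
  → clear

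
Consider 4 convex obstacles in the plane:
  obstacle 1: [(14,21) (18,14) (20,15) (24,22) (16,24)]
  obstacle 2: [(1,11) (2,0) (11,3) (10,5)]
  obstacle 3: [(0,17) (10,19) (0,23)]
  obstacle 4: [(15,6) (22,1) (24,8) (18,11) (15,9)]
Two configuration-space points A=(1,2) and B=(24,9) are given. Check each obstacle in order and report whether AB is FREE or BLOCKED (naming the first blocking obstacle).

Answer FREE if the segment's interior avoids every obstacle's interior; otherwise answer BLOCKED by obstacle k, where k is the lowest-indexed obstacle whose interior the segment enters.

BLOCKED by obstacle 2

Obstacle 1 [(14,21) (18,14) (20,15) (24,22) (16,24)]:
  edge (14,21)–(18,14): clear
  edge (18,14)–(20,15): clear
  edge (20,15)–(24,22): clear
  edge (24,22)–(16,24): clear
  edge (16,24)–(14,21): clear
  midpoint (25/2,11/2) outside
  → clear
Obstacle 2 [(1,11) (2,0) (11,3) (10,5)]:
  edge (1,11)–(2,0): crosses AB
  edge (2,0)–(11,3): clear
  edge (11,3)–(10,5): crosses AB
  edge (10,5)–(1,11): clear
  → BLOCKED
Obstacle 3 [(0,17) (10,19) (0,23)]:
  edge (0,17)–(10,19): clear
  edge (10,19)–(0,23): clear
  edge (0,23)–(0,17): clear
  midpoint (25/2,11/2) outside
  → clear
Obstacle 4 [(15,6) (22,1) (24,8) (18,11) (15,9)]:
  edge (15,6)–(22,1): clear
  edge (22,1)–(24,8): clear
  edge (24,8)–(18,11): crosses AB
  edge (18,11)–(15,9): clear
  edge (15,9)–(15,6): crosses AB
  → BLOCKED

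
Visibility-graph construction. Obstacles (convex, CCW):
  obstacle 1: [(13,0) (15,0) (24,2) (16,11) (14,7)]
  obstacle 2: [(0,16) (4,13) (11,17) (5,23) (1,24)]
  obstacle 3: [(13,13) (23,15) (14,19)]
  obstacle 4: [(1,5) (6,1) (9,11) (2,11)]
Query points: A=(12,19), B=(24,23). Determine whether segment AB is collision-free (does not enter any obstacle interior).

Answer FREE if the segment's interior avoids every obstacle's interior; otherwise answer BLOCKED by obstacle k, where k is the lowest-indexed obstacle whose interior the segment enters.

FREE

Obstacle 1 [(13,0) (15,0) (24,2) (16,11) (14,7)]:
  edge (13,0)–(15,0): clear
  edge (15,0)–(24,2): clear
  edge (24,2)–(16,11): clear
  edge (16,11)–(14,7): clear
  edge (14,7)–(13,0): clear
  midpoint (18,21) outside
  → clear
Obstacle 2 [(0,16) (4,13) (11,17) (5,23) (1,24)]:
  edge (0,16)–(4,13): clear
  edge (4,13)–(11,17): clear
  edge (11,17)–(5,23): clear
  edge (5,23)–(1,24): clear
  edge (1,24)–(0,16): clear
  midpoint (18,21) outside
  → clear
Obstacle 3 [(13,13) (23,15) (14,19)]:
  edge (13,13)–(23,15): clear
  edge (23,15)–(14,19): clear
  edge (14,19)–(13,13): clear
  midpoint (18,21) outside
  → clear
Obstacle 4 [(1,5) (6,1) (9,11) (2,11)]:
  edge (1,5)–(6,1): clear
  edge (6,1)–(9,11): clear
  edge (9,11)–(2,11): clear
  edge (2,11)–(1,5): clear
  midpoint (18,21) outside
  → clear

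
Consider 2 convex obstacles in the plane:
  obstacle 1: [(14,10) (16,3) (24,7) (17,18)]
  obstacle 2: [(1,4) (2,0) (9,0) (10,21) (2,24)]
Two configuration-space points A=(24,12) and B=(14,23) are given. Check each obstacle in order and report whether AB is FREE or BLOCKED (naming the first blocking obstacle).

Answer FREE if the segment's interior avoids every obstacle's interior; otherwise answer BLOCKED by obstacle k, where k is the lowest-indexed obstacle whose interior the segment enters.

FREE

Obstacle 1 [(14,10) (16,3) (24,7) (17,18)]:
  edge (14,10)–(16,3): clear
  edge (16,3)–(24,7): clear
  edge (24,7)–(17,18): clear
  edge (17,18)–(14,10): clear
  midpoint (19,35/2) outside
  → clear
Obstacle 2 [(1,4) (2,0) (9,0) (10,21) (2,24)]:
  edge (1,4)–(2,0): clear
  edge (2,0)–(9,0): clear
  edge (9,0)–(10,21): clear
  edge (10,21)–(2,24): clear
  edge (2,24)–(1,4): clear
  midpoint (19,35/2) outside
  → clear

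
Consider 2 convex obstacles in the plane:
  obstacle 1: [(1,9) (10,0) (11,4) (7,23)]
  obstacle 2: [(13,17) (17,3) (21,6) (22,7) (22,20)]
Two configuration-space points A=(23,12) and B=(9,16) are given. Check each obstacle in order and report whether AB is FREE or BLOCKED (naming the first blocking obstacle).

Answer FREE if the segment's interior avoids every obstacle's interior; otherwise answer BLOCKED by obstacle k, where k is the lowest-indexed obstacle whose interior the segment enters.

Obstacle 1 [(1,9) (10,0) (11,4) (7,23)]:
  edge (1,9)–(10,0): clear
  edge (10,0)–(11,4): clear
  edge (11,4)–(7,23): clear
  edge (7,23)–(1,9): clear
  midpoint (16,14) outside
  → clear
Obstacle 2 [(13,17) (17,3) (21,6) (22,7) (22,20)]:
  edge (13,17)–(17,3): crosses AB
  edge (17,3)–(21,6): clear
  edge (21,6)–(22,7): clear
  edge (22,7)–(22,20): crosses AB
  edge (22,20)–(13,17): clear
  → BLOCKED

BLOCKED by obstacle 2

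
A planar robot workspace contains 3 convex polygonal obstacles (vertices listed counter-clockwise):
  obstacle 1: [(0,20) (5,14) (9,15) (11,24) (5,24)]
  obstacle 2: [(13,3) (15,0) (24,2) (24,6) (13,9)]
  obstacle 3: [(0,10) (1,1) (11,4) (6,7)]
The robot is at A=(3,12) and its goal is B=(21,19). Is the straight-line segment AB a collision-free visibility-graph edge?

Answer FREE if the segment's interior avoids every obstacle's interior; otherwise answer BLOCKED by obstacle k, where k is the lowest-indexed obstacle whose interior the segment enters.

Obstacle 1 [(0,20) (5,14) (9,15) (11,24) (5,24)]:
  edge (0,20)–(5,14): clear
  edge (5,14)–(9,15): clear
  edge (9,15)–(11,24): clear
  edge (11,24)–(5,24): clear
  edge (5,24)–(0,20): clear
  midpoint (12,31/2) outside
  → clear
Obstacle 2 [(13,3) (15,0) (24,2) (24,6) (13,9)]:
  edge (13,3)–(15,0): clear
  edge (15,0)–(24,2): clear
  edge (24,2)–(24,6): clear
  edge (24,6)–(13,9): clear
  edge (13,9)–(13,3): clear
  midpoint (12,31/2) outside
  → clear
Obstacle 3 [(0,10) (1,1) (11,4) (6,7)]:
  edge (0,10)–(1,1): clear
  edge (1,1)–(11,4): clear
  edge (11,4)–(6,7): clear
  edge (6,7)–(0,10): clear
  midpoint (12,31/2) outside
  → clear

FREE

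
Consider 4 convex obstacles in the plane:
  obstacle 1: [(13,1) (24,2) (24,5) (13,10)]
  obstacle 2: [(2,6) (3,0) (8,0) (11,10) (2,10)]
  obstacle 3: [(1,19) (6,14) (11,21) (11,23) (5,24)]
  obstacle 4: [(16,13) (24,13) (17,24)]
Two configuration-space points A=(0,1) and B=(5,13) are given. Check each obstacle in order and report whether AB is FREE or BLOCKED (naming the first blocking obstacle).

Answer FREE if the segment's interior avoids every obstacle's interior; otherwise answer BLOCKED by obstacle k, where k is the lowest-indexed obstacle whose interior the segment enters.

Obstacle 1 [(13,1) (24,2) (24,5) (13,10)]:
  edge (13,1)–(24,2): clear
  edge (24,2)–(24,5): clear
  edge (24,5)–(13,10): clear
  edge (13,10)–(13,1): clear
  midpoint (5/2,7) outside
  → clear
Obstacle 2 [(2,6) (3,0) (8,0) (11,10) (2,10)]:
  edge (2,6)–(3,0): crosses AB
  edge (3,0)–(8,0): clear
  edge (8,0)–(11,10): clear
  edge (11,10)–(2,10): crosses AB
  edge (2,10)–(2,6): clear
  → BLOCKED
Obstacle 3 [(1,19) (6,14) (11,21) (11,23) (5,24)]:
  edge (1,19)–(6,14): clear
  edge (6,14)–(11,21): clear
  edge (11,21)–(11,23): clear
  edge (11,23)–(5,24): clear
  edge (5,24)–(1,19): clear
  midpoint (5/2,7) outside
  → clear
Obstacle 4 [(16,13) (24,13) (17,24)]:
  edge (16,13)–(24,13): clear
  edge (24,13)–(17,24): clear
  edge (17,24)–(16,13): clear
  midpoint (5/2,7) outside
  → clear

BLOCKED by obstacle 2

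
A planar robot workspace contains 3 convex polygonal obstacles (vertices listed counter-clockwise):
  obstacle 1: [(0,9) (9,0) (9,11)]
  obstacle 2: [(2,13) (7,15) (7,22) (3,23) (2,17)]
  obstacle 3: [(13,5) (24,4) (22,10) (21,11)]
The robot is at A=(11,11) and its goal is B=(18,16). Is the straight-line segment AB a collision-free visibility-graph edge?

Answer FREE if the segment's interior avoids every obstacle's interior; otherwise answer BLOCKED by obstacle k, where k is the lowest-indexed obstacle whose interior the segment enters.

FREE

Obstacle 1 [(0,9) (9,0) (9,11)]:
  edge (0,9)–(9,0): clear
  edge (9,0)–(9,11): clear
  edge (9,11)–(0,9): clear
  midpoint (29/2,27/2) outside
  → clear
Obstacle 2 [(2,13) (7,15) (7,22) (3,23) (2,17)]:
  edge (2,13)–(7,15): clear
  edge (7,15)–(7,22): clear
  edge (7,22)–(3,23): clear
  edge (3,23)–(2,17): clear
  edge (2,17)–(2,13): clear
  midpoint (29/2,27/2) outside
  → clear
Obstacle 3 [(13,5) (24,4) (22,10) (21,11)]:
  edge (13,5)–(24,4): clear
  edge (24,4)–(22,10): clear
  edge (22,10)–(21,11): clear
  edge (21,11)–(13,5): clear
  midpoint (29/2,27/2) outside
  → clear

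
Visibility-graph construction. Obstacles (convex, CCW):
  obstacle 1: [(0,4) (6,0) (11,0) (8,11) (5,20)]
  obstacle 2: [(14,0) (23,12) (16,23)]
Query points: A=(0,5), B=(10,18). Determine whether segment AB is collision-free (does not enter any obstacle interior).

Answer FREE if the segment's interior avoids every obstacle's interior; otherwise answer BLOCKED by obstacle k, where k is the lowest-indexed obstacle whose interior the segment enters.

Obstacle 1 [(0,4) (6,0) (11,0) (8,11) (5,20)]:
  edge (0,4)–(6,0): clear
  edge (6,0)–(11,0): clear
  edge (11,0)–(8,11): clear
  edge (8,11)–(5,20): crosses AB
  edge (5,20)–(0,4): crosses AB
  → BLOCKED
Obstacle 2 [(14,0) (23,12) (16,23)]:
  edge (14,0)–(23,12): clear
  edge (23,12)–(16,23): clear
  edge (16,23)–(14,0): clear
  midpoint (5,23/2) outside
  → clear

BLOCKED by obstacle 1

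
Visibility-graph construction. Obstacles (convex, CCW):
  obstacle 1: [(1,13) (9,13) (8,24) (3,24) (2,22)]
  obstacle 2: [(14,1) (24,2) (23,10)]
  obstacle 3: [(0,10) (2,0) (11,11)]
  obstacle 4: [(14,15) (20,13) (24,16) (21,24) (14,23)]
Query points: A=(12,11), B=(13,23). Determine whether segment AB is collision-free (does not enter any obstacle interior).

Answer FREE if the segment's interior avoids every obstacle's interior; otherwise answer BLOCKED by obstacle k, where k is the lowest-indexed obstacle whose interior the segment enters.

Obstacle 1 [(1,13) (9,13) (8,24) (3,24) (2,22)]:
  edge (1,13)–(9,13): clear
  edge (9,13)–(8,24): clear
  edge (8,24)–(3,24): clear
  edge (3,24)–(2,22): clear
  edge (2,22)–(1,13): clear
  midpoint (25/2,17) outside
  → clear
Obstacle 2 [(14,1) (24,2) (23,10)]:
  edge (14,1)–(24,2): clear
  edge (24,2)–(23,10): clear
  edge (23,10)–(14,1): clear
  midpoint (25/2,17) outside
  → clear
Obstacle 3 [(0,10) (2,0) (11,11)]:
  edge (0,10)–(2,0): clear
  edge (2,0)–(11,11): clear
  edge (11,11)–(0,10): clear
  midpoint (25/2,17) outside
  → clear
Obstacle 4 [(14,15) (20,13) (24,16) (21,24) (14,23)]:
  edge (14,15)–(20,13): clear
  edge (20,13)–(24,16): clear
  edge (24,16)–(21,24): clear
  edge (21,24)–(14,23): clear
  edge (14,23)–(14,15): clear
  midpoint (25/2,17) outside
  → clear

FREE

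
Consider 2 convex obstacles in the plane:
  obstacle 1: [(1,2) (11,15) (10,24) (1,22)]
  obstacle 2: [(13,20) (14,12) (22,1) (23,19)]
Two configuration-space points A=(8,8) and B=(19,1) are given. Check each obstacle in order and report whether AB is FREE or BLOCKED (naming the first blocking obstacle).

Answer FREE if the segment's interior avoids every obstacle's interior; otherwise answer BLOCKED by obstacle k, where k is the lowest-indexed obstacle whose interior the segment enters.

FREE

Obstacle 1 [(1,2) (11,15) (10,24) (1,22)]:
  edge (1,2)–(11,15): clear
  edge (11,15)–(10,24): clear
  edge (10,24)–(1,22): clear
  edge (1,22)–(1,2): clear
  midpoint (27/2,9/2) outside
  → clear
Obstacle 2 [(13,20) (14,12) (22,1) (23,19)]:
  edge (13,20)–(14,12): clear
  edge (14,12)–(22,1): clear
  edge (22,1)–(23,19): clear
  edge (23,19)–(13,20): clear
  midpoint (27/2,9/2) outside
  → clear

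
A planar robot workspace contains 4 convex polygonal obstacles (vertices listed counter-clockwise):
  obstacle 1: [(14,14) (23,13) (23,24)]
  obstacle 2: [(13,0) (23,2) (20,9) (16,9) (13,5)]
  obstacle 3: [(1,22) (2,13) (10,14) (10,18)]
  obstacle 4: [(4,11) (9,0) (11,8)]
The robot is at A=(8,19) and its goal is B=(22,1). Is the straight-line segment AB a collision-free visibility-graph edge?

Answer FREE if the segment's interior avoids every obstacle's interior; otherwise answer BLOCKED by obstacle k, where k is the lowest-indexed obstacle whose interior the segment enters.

BLOCKED by obstacle 2

Obstacle 1 [(14,14) (23,13) (23,24)]:
  edge (14,14)–(23,13): clear
  edge (23,13)–(23,24): clear
  edge (23,24)–(14,14): clear
  midpoint (15,10) outside
  → clear
Obstacle 2 [(13,0) (23,2) (20,9) (16,9) (13,5)]:
  edge (13,0)–(23,2): crosses AB
  edge (23,2)–(20,9): clear
  edge (20,9)–(16,9): clear
  edge (16,9)–(13,5): crosses AB
  edge (13,5)–(13,0): clear
  → BLOCKED
Obstacle 3 [(1,22) (2,13) (10,14) (10,18)]:
  edge (1,22)–(2,13): clear
  edge (2,13)–(10,14): clear
  edge (10,14)–(10,18): crosses AB
  edge (10,18)–(1,22): crosses AB
  → BLOCKED
Obstacle 4 [(4,11) (9,0) (11,8)]:
  edge (4,11)–(9,0): clear
  edge (9,0)–(11,8): clear
  edge (11,8)–(4,11): clear
  midpoint (15,10) outside
  → clear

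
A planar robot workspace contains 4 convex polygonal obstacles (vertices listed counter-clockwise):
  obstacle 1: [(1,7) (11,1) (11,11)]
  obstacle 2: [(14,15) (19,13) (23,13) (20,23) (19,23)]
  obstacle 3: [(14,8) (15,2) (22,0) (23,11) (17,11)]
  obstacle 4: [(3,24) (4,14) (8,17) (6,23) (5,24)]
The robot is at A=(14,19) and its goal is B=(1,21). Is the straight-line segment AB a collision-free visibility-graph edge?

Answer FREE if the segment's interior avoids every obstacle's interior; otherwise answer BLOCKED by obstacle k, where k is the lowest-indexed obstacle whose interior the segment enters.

BLOCKED by obstacle 4

Obstacle 1 [(1,7) (11,1) (11,11)]:
  edge (1,7)–(11,1): clear
  edge (11,1)–(11,11): clear
  edge (11,11)–(1,7): clear
  midpoint (15/2,20) outside
  → clear
Obstacle 2 [(14,15) (19,13) (23,13) (20,23) (19,23)]:
  edge (14,15)–(19,13): clear
  edge (19,13)–(23,13): clear
  edge (23,13)–(20,23): clear
  edge (20,23)–(19,23): clear
  edge (19,23)–(14,15): clear
  midpoint (15/2,20) outside
  → clear
Obstacle 3 [(14,8) (15,2) (22,0) (23,11) (17,11)]:
  edge (14,8)–(15,2): clear
  edge (15,2)–(22,0): clear
  edge (22,0)–(23,11): clear
  edge (23,11)–(17,11): clear
  edge (17,11)–(14,8): clear
  midpoint (15/2,20) outside
  → clear
Obstacle 4 [(3,24) (4,14) (8,17) (6,23) (5,24)]:
  edge (3,24)–(4,14): crosses AB
  edge (4,14)–(8,17): clear
  edge (8,17)–(6,23): crosses AB
  edge (6,23)–(5,24): clear
  edge (5,24)–(3,24): clear
  → BLOCKED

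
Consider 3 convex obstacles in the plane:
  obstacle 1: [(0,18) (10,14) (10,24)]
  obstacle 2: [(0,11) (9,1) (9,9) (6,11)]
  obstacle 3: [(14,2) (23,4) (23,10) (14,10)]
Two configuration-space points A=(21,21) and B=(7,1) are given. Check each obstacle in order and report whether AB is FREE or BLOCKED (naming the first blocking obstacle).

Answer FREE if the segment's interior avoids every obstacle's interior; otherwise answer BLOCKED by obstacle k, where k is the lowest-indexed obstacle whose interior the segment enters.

Obstacle 1 [(0,18) (10,14) (10,24)]:
  edge (0,18)–(10,14): clear
  edge (10,14)–(10,24): clear
  edge (10,24)–(0,18): clear
  midpoint (14,11) outside
  → clear
Obstacle 2 [(0,11) (9,1) (9,9) (6,11)]:
  edge (0,11)–(9,1): crosses AB
  edge (9,1)–(9,9): crosses AB
  edge (9,9)–(6,11): clear
  edge (6,11)–(0,11): clear
  → BLOCKED
Obstacle 3 [(14,2) (23,4) (23,10) (14,10)]:
  edge (14,2)–(23,4): clear
  edge (23,4)–(23,10): clear
  edge (23,10)–(14,10): clear
  edge (14,10)–(14,2): clear
  midpoint (14,11) outside
  → clear

BLOCKED by obstacle 2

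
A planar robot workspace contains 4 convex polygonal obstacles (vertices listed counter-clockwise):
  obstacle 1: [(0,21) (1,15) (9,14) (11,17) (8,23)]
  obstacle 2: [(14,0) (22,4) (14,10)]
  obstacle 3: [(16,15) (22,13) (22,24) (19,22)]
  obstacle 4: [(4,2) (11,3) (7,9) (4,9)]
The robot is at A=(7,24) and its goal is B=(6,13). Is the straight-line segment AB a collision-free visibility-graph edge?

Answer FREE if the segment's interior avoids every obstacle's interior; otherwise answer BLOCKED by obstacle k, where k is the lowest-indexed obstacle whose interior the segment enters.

BLOCKED by obstacle 1

Obstacle 1 [(0,21) (1,15) (9,14) (11,17) (8,23)]:
  edge (0,21)–(1,15): clear
  edge (1,15)–(9,14): crosses AB
  edge (9,14)–(11,17): clear
  edge (11,17)–(8,23): clear
  edge (8,23)–(0,21): crosses AB
  → BLOCKED
Obstacle 2 [(14,0) (22,4) (14,10)]:
  edge (14,0)–(22,4): clear
  edge (22,4)–(14,10): clear
  edge (14,10)–(14,0): clear
  midpoint (13/2,37/2) outside
  → clear
Obstacle 3 [(16,15) (22,13) (22,24) (19,22)]:
  edge (16,15)–(22,13): clear
  edge (22,13)–(22,24): clear
  edge (22,24)–(19,22): clear
  edge (19,22)–(16,15): clear
  midpoint (13/2,37/2) outside
  → clear
Obstacle 4 [(4,2) (11,3) (7,9) (4,9)]:
  edge (4,2)–(11,3): clear
  edge (11,3)–(7,9): clear
  edge (7,9)–(4,9): clear
  edge (4,9)–(4,2): clear
  midpoint (13/2,37/2) outside
  → clear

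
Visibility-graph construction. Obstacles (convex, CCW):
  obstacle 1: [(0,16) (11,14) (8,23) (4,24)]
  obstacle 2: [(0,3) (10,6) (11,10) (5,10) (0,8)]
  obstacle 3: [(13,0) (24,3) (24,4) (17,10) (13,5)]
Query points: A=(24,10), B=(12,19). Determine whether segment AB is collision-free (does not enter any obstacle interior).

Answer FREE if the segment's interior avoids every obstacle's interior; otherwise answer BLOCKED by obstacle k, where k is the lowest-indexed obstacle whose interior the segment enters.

FREE

Obstacle 1 [(0,16) (11,14) (8,23) (4,24)]:
  edge (0,16)–(11,14): clear
  edge (11,14)–(8,23): clear
  edge (8,23)–(4,24): clear
  edge (4,24)–(0,16): clear
  midpoint (18,29/2) outside
  → clear
Obstacle 2 [(0,3) (10,6) (11,10) (5,10) (0,8)]:
  edge (0,3)–(10,6): clear
  edge (10,6)–(11,10): clear
  edge (11,10)–(5,10): clear
  edge (5,10)–(0,8): clear
  edge (0,8)–(0,3): clear
  midpoint (18,29/2) outside
  → clear
Obstacle 3 [(13,0) (24,3) (24,4) (17,10) (13,5)]:
  edge (13,0)–(24,3): clear
  edge (24,3)–(24,4): clear
  edge (24,4)–(17,10): clear
  edge (17,10)–(13,5): clear
  edge (13,5)–(13,0): clear
  midpoint (18,29/2) outside
  → clear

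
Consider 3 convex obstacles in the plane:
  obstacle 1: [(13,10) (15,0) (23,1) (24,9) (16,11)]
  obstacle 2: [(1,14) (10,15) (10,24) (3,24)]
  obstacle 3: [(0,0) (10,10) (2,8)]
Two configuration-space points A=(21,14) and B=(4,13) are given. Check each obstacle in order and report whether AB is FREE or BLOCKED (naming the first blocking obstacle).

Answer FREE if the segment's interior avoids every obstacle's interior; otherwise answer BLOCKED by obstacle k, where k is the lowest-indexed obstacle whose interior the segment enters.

FREE

Obstacle 1 [(13,10) (15,0) (23,1) (24,9) (16,11)]:
  edge (13,10)–(15,0): clear
  edge (15,0)–(23,1): clear
  edge (23,1)–(24,9): clear
  edge (24,9)–(16,11): clear
  edge (16,11)–(13,10): clear
  midpoint (25/2,27/2) outside
  → clear
Obstacle 2 [(1,14) (10,15) (10,24) (3,24)]:
  edge (1,14)–(10,15): clear
  edge (10,15)–(10,24): clear
  edge (10,24)–(3,24): clear
  edge (3,24)–(1,14): clear
  midpoint (25/2,27/2) outside
  → clear
Obstacle 3 [(0,0) (10,10) (2,8)]:
  edge (0,0)–(10,10): clear
  edge (10,10)–(2,8): clear
  edge (2,8)–(0,0): clear
  midpoint (25/2,27/2) outside
  → clear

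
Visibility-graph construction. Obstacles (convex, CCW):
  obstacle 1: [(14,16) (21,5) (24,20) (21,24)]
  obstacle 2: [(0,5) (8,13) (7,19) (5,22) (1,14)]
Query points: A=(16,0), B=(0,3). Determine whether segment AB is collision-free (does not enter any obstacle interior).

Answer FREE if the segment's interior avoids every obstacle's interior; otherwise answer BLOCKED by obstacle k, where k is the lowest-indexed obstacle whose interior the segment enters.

FREE

Obstacle 1 [(14,16) (21,5) (24,20) (21,24)]:
  edge (14,16)–(21,5): clear
  edge (21,5)–(24,20): clear
  edge (24,20)–(21,24): clear
  edge (21,24)–(14,16): clear
  midpoint (8,3/2) outside
  → clear
Obstacle 2 [(0,5) (8,13) (7,19) (5,22) (1,14)]:
  edge (0,5)–(8,13): clear
  edge (8,13)–(7,19): clear
  edge (7,19)–(5,22): clear
  edge (5,22)–(1,14): clear
  edge (1,14)–(0,5): clear
  midpoint (8,3/2) outside
  → clear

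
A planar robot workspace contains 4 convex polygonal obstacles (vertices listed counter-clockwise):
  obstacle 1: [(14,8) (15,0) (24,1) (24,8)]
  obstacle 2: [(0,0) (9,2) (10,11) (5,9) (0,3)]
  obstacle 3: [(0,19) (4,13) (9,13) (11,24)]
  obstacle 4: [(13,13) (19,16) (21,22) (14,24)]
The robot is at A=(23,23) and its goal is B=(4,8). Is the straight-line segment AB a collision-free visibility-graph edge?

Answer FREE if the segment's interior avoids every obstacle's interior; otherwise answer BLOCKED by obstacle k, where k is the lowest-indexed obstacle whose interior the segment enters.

Obstacle 1 [(14,8) (15,0) (24,1) (24,8)]:
  edge (14,8)–(15,0): clear
  edge (15,0)–(24,1): clear
  edge (24,1)–(24,8): clear
  edge (24,8)–(14,8): clear
  midpoint (27/2,31/2) outside
  → clear
Obstacle 2 [(0,0) (9,2) (10,11) (5,9) (0,3)]:
  edge (0,0)–(9,2): clear
  edge (9,2)–(10,11): clear
  edge (10,11)–(5,9): crosses AB
  edge (5,9)–(0,3): crosses AB
  edge (0,3)–(0,0): clear
  → BLOCKED
Obstacle 3 [(0,19) (4,13) (9,13) (11,24)]:
  edge (0,19)–(4,13): clear
  edge (4,13)–(9,13): clear
  edge (9,13)–(11,24): clear
  edge (11,24)–(0,19): clear
  midpoint (27/2,31/2) outside
  → clear
Obstacle 4 [(13,13) (19,16) (21,22) (14,24)]:
  edge (13,13)–(19,16): clear
  edge (19,16)–(21,22): crosses AB
  edge (21,22)–(14,24): clear
  edge (14,24)–(13,13): crosses AB
  → BLOCKED

BLOCKED by obstacle 2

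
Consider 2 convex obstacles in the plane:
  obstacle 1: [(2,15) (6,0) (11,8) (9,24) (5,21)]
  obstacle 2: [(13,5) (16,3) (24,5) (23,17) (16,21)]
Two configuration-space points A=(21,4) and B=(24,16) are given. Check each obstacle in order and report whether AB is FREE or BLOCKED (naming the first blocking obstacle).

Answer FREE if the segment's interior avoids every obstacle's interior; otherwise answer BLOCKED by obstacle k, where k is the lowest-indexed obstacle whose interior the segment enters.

Obstacle 1 [(2,15) (6,0) (11,8) (9,24) (5,21)]:
  edge (2,15)–(6,0): clear
  edge (6,0)–(11,8): clear
  edge (11,8)–(9,24): clear
  edge (9,24)–(5,21): clear
  edge (5,21)–(2,15): clear
  midpoint (45/2,10) outside
  → clear
Obstacle 2 [(13,5) (16,3) (24,5) (23,17) (16,21)]:
  edge (13,5)–(16,3): clear
  edge (16,3)–(24,5): crosses AB
  edge (24,5)–(23,17): crosses AB
  edge (23,17)–(16,21): clear
  edge (16,21)–(13,5): clear
  → BLOCKED

BLOCKED by obstacle 2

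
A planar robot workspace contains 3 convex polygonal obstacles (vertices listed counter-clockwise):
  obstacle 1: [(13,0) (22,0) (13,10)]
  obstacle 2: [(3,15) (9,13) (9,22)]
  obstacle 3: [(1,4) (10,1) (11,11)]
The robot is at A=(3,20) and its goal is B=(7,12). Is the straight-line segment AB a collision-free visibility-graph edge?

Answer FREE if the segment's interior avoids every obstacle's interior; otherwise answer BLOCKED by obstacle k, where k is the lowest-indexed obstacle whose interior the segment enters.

Obstacle 1 [(13,0) (22,0) (13,10)]:
  edge (13,0)–(22,0): clear
  edge (22,0)–(13,10): clear
  edge (13,10)–(13,0): clear
  midpoint (5,16) outside
  → clear
Obstacle 2 [(3,15) (9,13) (9,22)]:
  edge (3,15)–(9,13): crosses AB
  edge (9,13)–(9,22): clear
  edge (9,22)–(3,15): crosses AB
  → BLOCKED
Obstacle 3 [(1,4) (10,1) (11,11)]:
  edge (1,4)–(10,1): clear
  edge (10,1)–(11,11): clear
  edge (11,11)–(1,4): clear
  midpoint (5,16) outside
  → clear

BLOCKED by obstacle 2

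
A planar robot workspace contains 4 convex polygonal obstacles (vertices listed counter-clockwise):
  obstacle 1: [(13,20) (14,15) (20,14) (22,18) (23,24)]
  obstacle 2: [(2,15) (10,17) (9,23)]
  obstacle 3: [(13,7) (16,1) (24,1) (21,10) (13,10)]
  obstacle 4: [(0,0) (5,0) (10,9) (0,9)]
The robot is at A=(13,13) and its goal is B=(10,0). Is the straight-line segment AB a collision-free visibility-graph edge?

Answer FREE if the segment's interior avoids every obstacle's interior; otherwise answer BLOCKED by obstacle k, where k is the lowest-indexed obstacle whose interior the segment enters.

Obstacle 1 [(13,20) (14,15) (20,14) (22,18) (23,24)]:
  edge (13,20)–(14,15): clear
  edge (14,15)–(20,14): clear
  edge (20,14)–(22,18): clear
  edge (22,18)–(23,24): clear
  edge (23,24)–(13,20): clear
  midpoint (23/2,13/2) outside
  → clear
Obstacle 2 [(2,15) (10,17) (9,23)]:
  edge (2,15)–(10,17): clear
  edge (10,17)–(9,23): clear
  edge (9,23)–(2,15): clear
  midpoint (23/2,13/2) outside
  → clear
Obstacle 3 [(13,7) (16,1) (24,1) (21,10) (13,10)]:
  edge (13,7)–(16,1): clear
  edge (16,1)–(24,1): clear
  edge (24,1)–(21,10): clear
  edge (21,10)–(13,10): clear
  edge (13,10)–(13,7): clear
  midpoint (23/2,13/2) outside
  → clear
Obstacle 4 [(0,0) (5,0) (10,9) (0,9)]:
  edge (0,0)–(5,0): clear
  edge (5,0)–(10,9): clear
  edge (10,9)–(0,9): clear
  edge (0,9)–(0,0): clear
  midpoint (23/2,13/2) outside
  → clear

FREE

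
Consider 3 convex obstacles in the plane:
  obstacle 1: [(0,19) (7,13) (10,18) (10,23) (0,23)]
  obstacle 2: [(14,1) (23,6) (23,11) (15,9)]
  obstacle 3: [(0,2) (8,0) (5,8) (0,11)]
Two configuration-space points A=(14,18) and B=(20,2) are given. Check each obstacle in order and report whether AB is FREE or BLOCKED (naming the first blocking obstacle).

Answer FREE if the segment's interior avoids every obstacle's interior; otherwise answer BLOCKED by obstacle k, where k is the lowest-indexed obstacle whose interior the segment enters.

BLOCKED by obstacle 2

Obstacle 1 [(0,19) (7,13) (10,18) (10,23) (0,23)]:
  edge (0,19)–(7,13): clear
  edge (7,13)–(10,18): clear
  edge (10,18)–(10,23): clear
  edge (10,23)–(0,23): clear
  edge (0,23)–(0,19): clear
  midpoint (17,10) outside
  → clear
Obstacle 2 [(14,1) (23,6) (23,11) (15,9)]:
  edge (14,1)–(23,6): crosses AB
  edge (23,6)–(23,11): clear
  edge (23,11)–(15,9): crosses AB
  edge (15,9)–(14,1): clear
  → BLOCKED
Obstacle 3 [(0,2) (8,0) (5,8) (0,11)]:
  edge (0,2)–(8,0): clear
  edge (8,0)–(5,8): clear
  edge (5,8)–(0,11): clear
  edge (0,11)–(0,2): clear
  midpoint (17,10) outside
  → clear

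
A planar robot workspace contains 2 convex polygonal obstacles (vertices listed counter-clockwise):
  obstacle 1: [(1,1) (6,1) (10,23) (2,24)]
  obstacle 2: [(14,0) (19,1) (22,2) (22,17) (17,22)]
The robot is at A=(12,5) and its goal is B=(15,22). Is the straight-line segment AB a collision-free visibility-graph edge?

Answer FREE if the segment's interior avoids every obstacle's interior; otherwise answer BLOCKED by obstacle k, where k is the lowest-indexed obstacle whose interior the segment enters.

Obstacle 1 [(1,1) (6,1) (10,23) (2,24)]:
  edge (1,1)–(6,1): clear
  edge (6,1)–(10,23): clear
  edge (10,23)–(2,24): clear
  edge (2,24)–(1,1): clear
  midpoint (27/2,27/2) outside
  → clear
Obstacle 2 [(14,0) (19,1) (22,2) (22,17) (17,22)]:
  edge (14,0)–(19,1): clear
  edge (19,1)–(22,2): clear
  edge (22,2)–(22,17): clear
  edge (22,17)–(17,22): clear
  edge (17,22)–(14,0): clear
  midpoint (27/2,27/2) outside
  → clear

FREE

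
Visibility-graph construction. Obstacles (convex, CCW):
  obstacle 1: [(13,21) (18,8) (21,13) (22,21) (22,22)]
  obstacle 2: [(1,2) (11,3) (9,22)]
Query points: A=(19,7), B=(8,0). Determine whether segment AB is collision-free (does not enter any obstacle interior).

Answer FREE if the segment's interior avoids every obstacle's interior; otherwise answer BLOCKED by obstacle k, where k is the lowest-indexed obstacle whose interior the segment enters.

Obstacle 1 [(13,21) (18,8) (21,13) (22,21) (22,22)]:
  edge (13,21)–(18,8): clear
  edge (18,8)–(21,13): clear
  edge (21,13)–(22,21): clear
  edge (22,21)–(22,22): clear
  edge (22,22)–(13,21): clear
  midpoint (27/2,7/2) outside
  → clear
Obstacle 2 [(1,2) (11,3) (9,22)]:
  edge (1,2)–(11,3): clear
  edge (11,3)–(9,22): clear
  edge (9,22)–(1,2): clear
  midpoint (27/2,7/2) outside
  → clear

FREE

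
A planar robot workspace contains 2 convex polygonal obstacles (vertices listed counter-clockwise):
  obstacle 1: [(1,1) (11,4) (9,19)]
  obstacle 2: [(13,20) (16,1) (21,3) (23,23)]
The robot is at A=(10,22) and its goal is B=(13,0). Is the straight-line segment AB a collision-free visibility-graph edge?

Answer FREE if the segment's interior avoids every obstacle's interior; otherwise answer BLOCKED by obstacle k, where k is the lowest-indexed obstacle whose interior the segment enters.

FREE

Obstacle 1 [(1,1) (11,4) (9,19)]:
  edge (1,1)–(11,4): clear
  edge (11,4)–(9,19): clear
  edge (9,19)–(1,1): clear
  midpoint (23/2,11) outside
  → clear
Obstacle 2 [(13,20) (16,1) (21,3) (23,23)]:
  edge (13,20)–(16,1): clear
  edge (16,1)–(21,3): clear
  edge (21,3)–(23,23): clear
  edge (23,23)–(13,20): clear
  midpoint (23/2,11) outside
  → clear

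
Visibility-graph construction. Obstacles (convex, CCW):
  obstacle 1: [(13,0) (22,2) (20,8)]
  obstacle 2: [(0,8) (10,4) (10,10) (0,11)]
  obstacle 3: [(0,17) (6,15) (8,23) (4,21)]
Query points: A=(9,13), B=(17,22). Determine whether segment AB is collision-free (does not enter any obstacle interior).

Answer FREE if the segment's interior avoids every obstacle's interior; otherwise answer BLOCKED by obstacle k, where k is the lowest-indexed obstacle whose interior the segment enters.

Obstacle 1 [(13,0) (22,2) (20,8)]:
  edge (13,0)–(22,2): clear
  edge (22,2)–(20,8): clear
  edge (20,8)–(13,0): clear
  midpoint (13,35/2) outside
  → clear
Obstacle 2 [(0,8) (10,4) (10,10) (0,11)]:
  edge (0,8)–(10,4): clear
  edge (10,4)–(10,10): clear
  edge (10,10)–(0,11): clear
  edge (0,11)–(0,8): clear
  midpoint (13,35/2) outside
  → clear
Obstacle 3 [(0,17) (6,15) (8,23) (4,21)]:
  edge (0,17)–(6,15): clear
  edge (6,15)–(8,23): clear
  edge (8,23)–(4,21): clear
  edge (4,21)–(0,17): clear
  midpoint (13,35/2) outside
  → clear

FREE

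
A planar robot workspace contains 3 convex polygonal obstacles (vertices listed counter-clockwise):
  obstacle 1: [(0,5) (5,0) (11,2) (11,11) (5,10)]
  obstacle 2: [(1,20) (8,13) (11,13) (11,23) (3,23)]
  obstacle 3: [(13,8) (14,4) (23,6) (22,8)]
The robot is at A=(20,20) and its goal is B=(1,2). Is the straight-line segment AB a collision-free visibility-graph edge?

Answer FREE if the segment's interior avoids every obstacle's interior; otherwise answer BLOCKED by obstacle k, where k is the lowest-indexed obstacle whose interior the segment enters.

BLOCKED by obstacle 1

Obstacle 1 [(0,5) (5,0) (11,2) (11,11) (5,10)]:
  edge (0,5)–(5,0): crosses AB
  edge (5,0)–(11,2): clear
  edge (11,2)–(11,11): clear
  edge (11,11)–(5,10): crosses AB
  edge (5,10)–(0,5): clear
  → BLOCKED
Obstacle 2 [(1,20) (8,13) (11,13) (11,23) (3,23)]:
  edge (1,20)–(8,13): clear
  edge (8,13)–(11,13): clear
  edge (11,13)–(11,23): clear
  edge (11,23)–(3,23): clear
  edge (3,23)–(1,20): clear
  midpoint (21/2,11) outside
  → clear
Obstacle 3 [(13,8) (14,4) (23,6) (22,8)]:
  edge (13,8)–(14,4): clear
  edge (14,4)–(23,6): clear
  edge (23,6)–(22,8): clear
  edge (22,8)–(13,8): clear
  midpoint (21/2,11) outside
  → clear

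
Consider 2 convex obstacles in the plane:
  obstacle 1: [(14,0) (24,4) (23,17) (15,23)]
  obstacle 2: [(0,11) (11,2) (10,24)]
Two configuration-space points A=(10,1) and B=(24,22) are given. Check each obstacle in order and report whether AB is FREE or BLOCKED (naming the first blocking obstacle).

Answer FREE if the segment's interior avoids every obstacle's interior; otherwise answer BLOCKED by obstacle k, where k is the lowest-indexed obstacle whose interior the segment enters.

BLOCKED by obstacle 1

Obstacle 1 [(14,0) (24,4) (23,17) (15,23)]:
  edge (14,0)–(24,4): clear
  edge (24,4)–(23,17): clear
  edge (23,17)–(15,23): crosses AB
  edge (15,23)–(14,0): crosses AB
  → BLOCKED
Obstacle 2 [(0,11) (11,2) (10,24)]:
  edge (0,11)–(11,2): crosses AB
  edge (11,2)–(10,24): crosses AB
  edge (10,24)–(0,11): clear
  → BLOCKED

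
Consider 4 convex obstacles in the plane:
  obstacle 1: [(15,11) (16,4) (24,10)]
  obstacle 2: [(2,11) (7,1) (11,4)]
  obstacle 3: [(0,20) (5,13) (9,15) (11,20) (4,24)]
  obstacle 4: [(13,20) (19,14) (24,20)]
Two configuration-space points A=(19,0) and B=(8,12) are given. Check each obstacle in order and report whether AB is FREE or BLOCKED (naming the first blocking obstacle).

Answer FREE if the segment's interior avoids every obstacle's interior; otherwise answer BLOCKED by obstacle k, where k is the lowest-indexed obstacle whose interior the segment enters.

FREE

Obstacle 1 [(15,11) (16,4) (24,10)]:
  edge (15,11)–(16,4): clear
  edge (16,4)–(24,10): clear
  edge (24,10)–(15,11): clear
  midpoint (27/2,6) outside
  → clear
Obstacle 2 [(2,11) (7,1) (11,4)]:
  edge (2,11)–(7,1): clear
  edge (7,1)–(11,4): clear
  edge (11,4)–(2,11): clear
  midpoint (27/2,6) outside
  → clear
Obstacle 3 [(0,20) (5,13) (9,15) (11,20) (4,24)]:
  edge (0,20)–(5,13): clear
  edge (5,13)–(9,15): clear
  edge (9,15)–(11,20): clear
  edge (11,20)–(4,24): clear
  edge (4,24)–(0,20): clear
  midpoint (27/2,6) outside
  → clear
Obstacle 4 [(13,20) (19,14) (24,20)]:
  edge (13,20)–(19,14): clear
  edge (19,14)–(24,20): clear
  edge (24,20)–(13,20): clear
  midpoint (27/2,6) outside
  → clear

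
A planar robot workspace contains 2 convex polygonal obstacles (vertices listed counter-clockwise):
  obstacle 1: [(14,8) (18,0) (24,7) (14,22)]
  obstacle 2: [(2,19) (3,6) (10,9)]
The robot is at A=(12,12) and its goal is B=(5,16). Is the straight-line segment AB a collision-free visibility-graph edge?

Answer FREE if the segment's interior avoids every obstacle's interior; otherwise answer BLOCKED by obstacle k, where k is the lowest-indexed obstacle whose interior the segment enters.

Obstacle 1 [(14,8) (18,0) (24,7) (14,22)]:
  edge (14,8)–(18,0): clear
  edge (18,0)–(24,7): clear
  edge (24,7)–(14,22): clear
  edge (14,22)–(14,8): clear
  midpoint (17/2,14) outside
  → clear
Obstacle 2 [(2,19) (3,6) (10,9)]:
  edge (2,19)–(3,6): clear
  edge (3,6)–(10,9): clear
  edge (10,9)–(2,19): clear
  midpoint (17/2,14) outside
  → clear

FREE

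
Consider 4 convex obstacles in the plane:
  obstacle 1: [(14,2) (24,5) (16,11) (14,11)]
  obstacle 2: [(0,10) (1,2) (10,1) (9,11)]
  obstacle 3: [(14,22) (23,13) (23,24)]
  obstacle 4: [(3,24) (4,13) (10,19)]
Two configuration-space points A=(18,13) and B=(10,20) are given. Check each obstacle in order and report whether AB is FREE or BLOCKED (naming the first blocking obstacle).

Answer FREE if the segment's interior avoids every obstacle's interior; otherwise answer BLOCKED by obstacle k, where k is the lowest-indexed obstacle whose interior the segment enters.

FREE

Obstacle 1 [(14,2) (24,5) (16,11) (14,11)]:
  edge (14,2)–(24,5): clear
  edge (24,5)–(16,11): clear
  edge (16,11)–(14,11): clear
  edge (14,11)–(14,2): clear
  midpoint (14,33/2) outside
  → clear
Obstacle 2 [(0,10) (1,2) (10,1) (9,11)]:
  edge (0,10)–(1,2): clear
  edge (1,2)–(10,1): clear
  edge (10,1)–(9,11): clear
  edge (9,11)–(0,10): clear
  midpoint (14,33/2) outside
  → clear
Obstacle 3 [(14,22) (23,13) (23,24)]:
  edge (14,22)–(23,13): clear
  edge (23,13)–(23,24): clear
  edge (23,24)–(14,22): clear
  midpoint (14,33/2) outside
  → clear
Obstacle 4 [(3,24) (4,13) (10,19)]:
  edge (3,24)–(4,13): clear
  edge (4,13)–(10,19): clear
  edge (10,19)–(3,24): clear
  midpoint (14,33/2) outside
  → clear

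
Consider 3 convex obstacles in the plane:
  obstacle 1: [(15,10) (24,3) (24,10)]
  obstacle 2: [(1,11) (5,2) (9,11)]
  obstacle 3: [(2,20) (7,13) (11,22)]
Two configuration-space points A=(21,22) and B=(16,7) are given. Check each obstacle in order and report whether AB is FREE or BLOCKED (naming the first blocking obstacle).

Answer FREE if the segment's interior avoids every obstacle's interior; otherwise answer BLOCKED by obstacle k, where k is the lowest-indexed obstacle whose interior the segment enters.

Obstacle 1 [(15,10) (24,3) (24,10)]:
  edge (15,10)–(24,3): crosses AB
  edge (24,3)–(24,10): clear
  edge (24,10)–(15,10): crosses AB
  → BLOCKED
Obstacle 2 [(1,11) (5,2) (9,11)]:
  edge (1,11)–(5,2): clear
  edge (5,2)–(9,11): clear
  edge (9,11)–(1,11): clear
  midpoint (37/2,29/2) outside
  → clear
Obstacle 3 [(2,20) (7,13) (11,22)]:
  edge (2,20)–(7,13): clear
  edge (7,13)–(11,22): clear
  edge (11,22)–(2,20): clear
  midpoint (37/2,29/2) outside
  → clear

BLOCKED by obstacle 1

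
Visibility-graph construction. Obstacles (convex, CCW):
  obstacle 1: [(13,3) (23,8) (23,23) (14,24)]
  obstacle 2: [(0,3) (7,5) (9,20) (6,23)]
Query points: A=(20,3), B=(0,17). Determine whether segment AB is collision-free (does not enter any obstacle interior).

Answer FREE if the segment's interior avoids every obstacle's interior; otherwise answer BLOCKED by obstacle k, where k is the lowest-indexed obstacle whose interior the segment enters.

BLOCKED by obstacle 1

Obstacle 1 [(13,3) (23,8) (23,23) (14,24)]:
  edge (13,3)–(23,8): crosses AB
  edge (23,8)–(23,23): clear
  edge (23,23)–(14,24): clear
  edge (14,24)–(13,3): crosses AB
  → BLOCKED
Obstacle 2 [(0,3) (7,5) (9,20) (6,23)]:
  edge (0,3)–(7,5): clear
  edge (7,5)–(9,20): crosses AB
  edge (9,20)–(6,23): clear
  edge (6,23)–(0,3): crosses AB
  → BLOCKED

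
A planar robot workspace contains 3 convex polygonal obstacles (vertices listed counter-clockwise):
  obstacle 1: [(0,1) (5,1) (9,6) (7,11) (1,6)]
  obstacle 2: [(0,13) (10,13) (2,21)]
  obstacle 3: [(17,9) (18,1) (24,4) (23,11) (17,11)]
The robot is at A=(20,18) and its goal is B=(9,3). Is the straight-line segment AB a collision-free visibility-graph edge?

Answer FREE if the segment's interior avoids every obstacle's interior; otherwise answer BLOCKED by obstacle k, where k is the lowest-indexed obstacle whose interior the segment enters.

Obstacle 1 [(0,1) (5,1) (9,6) (7,11) (1,6)]:
  edge (0,1)–(5,1): clear
  edge (5,1)–(9,6): clear
  edge (9,6)–(7,11): clear
  edge (7,11)–(1,6): clear
  edge (1,6)–(0,1): clear
  midpoint (29/2,21/2) outside
  → clear
Obstacle 2 [(0,13) (10,13) (2,21)]:
  edge (0,13)–(10,13): clear
  edge (10,13)–(2,21): clear
  edge (2,21)–(0,13): clear
  midpoint (29/2,21/2) outside
  → clear
Obstacle 3 [(17,9) (18,1) (24,4) (23,11) (17,11)]:
  edge (17,9)–(18,1): clear
  edge (18,1)–(24,4): clear
  edge (24,4)–(23,11): clear
  edge (23,11)–(17,11): clear
  edge (17,11)–(17,9): clear
  midpoint (29/2,21/2) outside
  → clear

FREE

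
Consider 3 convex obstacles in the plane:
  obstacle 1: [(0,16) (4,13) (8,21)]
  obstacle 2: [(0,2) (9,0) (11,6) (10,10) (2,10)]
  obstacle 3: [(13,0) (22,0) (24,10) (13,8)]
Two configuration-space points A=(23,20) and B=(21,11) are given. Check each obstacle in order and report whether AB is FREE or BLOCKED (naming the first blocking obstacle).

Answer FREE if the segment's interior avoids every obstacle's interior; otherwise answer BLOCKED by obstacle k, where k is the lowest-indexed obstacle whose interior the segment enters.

FREE

Obstacle 1 [(0,16) (4,13) (8,21)]:
  edge (0,16)–(4,13): clear
  edge (4,13)–(8,21): clear
  edge (8,21)–(0,16): clear
  midpoint (22,31/2) outside
  → clear
Obstacle 2 [(0,2) (9,0) (11,6) (10,10) (2,10)]:
  edge (0,2)–(9,0): clear
  edge (9,0)–(11,6): clear
  edge (11,6)–(10,10): clear
  edge (10,10)–(2,10): clear
  edge (2,10)–(0,2): clear
  midpoint (22,31/2) outside
  → clear
Obstacle 3 [(13,0) (22,0) (24,10) (13,8)]:
  edge (13,0)–(22,0): clear
  edge (22,0)–(24,10): clear
  edge (24,10)–(13,8): clear
  edge (13,8)–(13,0): clear
  midpoint (22,31/2) outside
  → clear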